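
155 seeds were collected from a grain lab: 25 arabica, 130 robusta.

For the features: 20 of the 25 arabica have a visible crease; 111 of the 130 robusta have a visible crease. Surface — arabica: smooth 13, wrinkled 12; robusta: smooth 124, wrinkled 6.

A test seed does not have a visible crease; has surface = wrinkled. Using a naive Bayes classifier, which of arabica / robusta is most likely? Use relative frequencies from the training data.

arabica: (25/155) × (5/25) × (12/25) ≈ 0.0154839
robusta: (130/155) × (19/130) × (6/130) ≈ 0.00565757
Highest score → arabica.

arabica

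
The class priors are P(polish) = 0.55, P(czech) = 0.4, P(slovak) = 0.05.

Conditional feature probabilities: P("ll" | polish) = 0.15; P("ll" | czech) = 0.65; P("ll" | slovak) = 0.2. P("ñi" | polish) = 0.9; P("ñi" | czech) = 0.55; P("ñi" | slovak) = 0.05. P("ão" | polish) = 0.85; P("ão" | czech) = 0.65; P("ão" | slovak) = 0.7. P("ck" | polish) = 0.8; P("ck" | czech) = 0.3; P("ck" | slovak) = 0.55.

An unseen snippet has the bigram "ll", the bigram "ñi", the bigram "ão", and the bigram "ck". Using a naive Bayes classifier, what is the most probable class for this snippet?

polish: 0.55 × 0.15 × 0.9 × 0.85 × 0.8 = 0.05049
czech: 0.4 × 0.65 × 0.55 × 0.65 × 0.3 = 0.027885
slovak: 0.05 × 0.2 × 0.05 × 0.7 × 0.55 = 0.0001925
Highest score → polish.

polish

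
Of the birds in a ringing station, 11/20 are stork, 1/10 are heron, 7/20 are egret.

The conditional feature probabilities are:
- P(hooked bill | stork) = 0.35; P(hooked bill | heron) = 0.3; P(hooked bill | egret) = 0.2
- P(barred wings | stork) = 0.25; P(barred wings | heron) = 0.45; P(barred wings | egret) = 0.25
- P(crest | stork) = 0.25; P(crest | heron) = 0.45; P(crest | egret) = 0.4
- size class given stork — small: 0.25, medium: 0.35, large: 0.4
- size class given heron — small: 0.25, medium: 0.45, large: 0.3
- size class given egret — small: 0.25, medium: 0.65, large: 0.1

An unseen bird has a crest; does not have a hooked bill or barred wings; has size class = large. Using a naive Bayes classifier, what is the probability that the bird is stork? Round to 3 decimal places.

0.664

stork: 0.55 × (1−0.35) × (1−0.25) × 0.25 × 0.4 = 0.0268125
heron: 0.1 × (1−0.3) × (1−0.45) × 0.45 × 0.3 = 0.0051975
egret: 0.35 × (1−0.2) × (1−0.25) × 0.4 × 0.1 = 0.0084
P(stork | x) = 0.0268125 / 0.04041 ≈ 0.664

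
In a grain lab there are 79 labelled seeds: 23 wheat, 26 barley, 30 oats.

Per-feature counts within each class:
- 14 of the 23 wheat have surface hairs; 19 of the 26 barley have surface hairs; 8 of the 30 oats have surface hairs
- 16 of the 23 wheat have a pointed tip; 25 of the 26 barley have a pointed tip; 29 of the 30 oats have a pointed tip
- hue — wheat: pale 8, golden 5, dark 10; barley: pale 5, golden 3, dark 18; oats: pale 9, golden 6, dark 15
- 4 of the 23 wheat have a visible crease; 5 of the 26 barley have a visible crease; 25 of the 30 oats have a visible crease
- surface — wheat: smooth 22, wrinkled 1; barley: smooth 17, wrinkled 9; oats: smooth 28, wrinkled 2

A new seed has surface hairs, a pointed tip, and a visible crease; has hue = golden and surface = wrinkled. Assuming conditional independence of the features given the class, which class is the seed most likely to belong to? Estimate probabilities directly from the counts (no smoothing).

barley

wheat: (23/79) × (14/23) × (16/23) × (5/23) × (4/23) × (1/23) ≈ 0.000202647
barley: (26/79) × (19/26) × (25/26) × (3/26) × (5/26) × (9/26) ≈ 0.00177626
oats: (30/79) × (8/30) × (29/30) × (6/30) × (25/30) × (2/30) ≈ 0.00108767
Highest score → barley.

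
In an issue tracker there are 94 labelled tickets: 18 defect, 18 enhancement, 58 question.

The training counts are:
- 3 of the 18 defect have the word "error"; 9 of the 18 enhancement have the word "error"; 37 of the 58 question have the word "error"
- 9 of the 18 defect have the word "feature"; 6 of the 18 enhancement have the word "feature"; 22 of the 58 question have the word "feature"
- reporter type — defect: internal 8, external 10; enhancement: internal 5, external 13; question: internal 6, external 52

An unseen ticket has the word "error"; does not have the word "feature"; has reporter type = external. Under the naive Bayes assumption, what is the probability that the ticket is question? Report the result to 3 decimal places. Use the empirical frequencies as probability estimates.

0.799

defect: (18/94) × (3/18) × (9/18) × (10/18) ≈ 0.00886525
enhancement: (18/94) × (9/18) × (12/18) × (13/18) ≈ 0.0460993
question: (58/94) × (37/58) × (36/58) × (52/58) ≈ 0.21904
P(question | x) = 0.21904 / 0.27400455 ≈ 0.799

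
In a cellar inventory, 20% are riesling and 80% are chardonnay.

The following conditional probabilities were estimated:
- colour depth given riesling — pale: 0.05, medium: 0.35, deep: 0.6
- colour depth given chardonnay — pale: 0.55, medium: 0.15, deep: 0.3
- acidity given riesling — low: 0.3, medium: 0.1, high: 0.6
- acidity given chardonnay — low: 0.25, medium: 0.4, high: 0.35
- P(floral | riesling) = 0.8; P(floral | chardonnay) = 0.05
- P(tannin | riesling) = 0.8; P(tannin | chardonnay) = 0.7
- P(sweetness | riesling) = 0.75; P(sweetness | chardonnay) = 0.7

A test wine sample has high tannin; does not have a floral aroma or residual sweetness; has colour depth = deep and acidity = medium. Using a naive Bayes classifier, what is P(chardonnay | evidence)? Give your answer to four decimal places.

0.9756

riesling: 0.2 × 0.6 × 0.1 × (1−0.8) × 0.8 × (1−0.75) = 0.00048
chardonnay: 0.8 × 0.3 × 0.4 × (1−0.05) × 0.7 × (1−0.7) = 0.019152
P(chardonnay | x) = 0.019152 / 0.019632 ≈ 0.9756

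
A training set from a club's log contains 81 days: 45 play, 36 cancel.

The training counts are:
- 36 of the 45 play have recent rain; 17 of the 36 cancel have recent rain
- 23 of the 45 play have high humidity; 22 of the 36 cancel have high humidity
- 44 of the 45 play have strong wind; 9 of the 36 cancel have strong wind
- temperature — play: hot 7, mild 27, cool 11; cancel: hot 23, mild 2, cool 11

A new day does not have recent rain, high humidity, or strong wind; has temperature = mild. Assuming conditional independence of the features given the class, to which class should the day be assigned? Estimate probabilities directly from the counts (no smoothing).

cancel

play: (45/81) × (9/45) × (22/45) × (1/45) × (27/45) ≈ 0.00072428
cancel: (36/81) × (19/36) × (14/36) × (27/36) × (2/36) ≈ 0.00380087
Highest score → cancel.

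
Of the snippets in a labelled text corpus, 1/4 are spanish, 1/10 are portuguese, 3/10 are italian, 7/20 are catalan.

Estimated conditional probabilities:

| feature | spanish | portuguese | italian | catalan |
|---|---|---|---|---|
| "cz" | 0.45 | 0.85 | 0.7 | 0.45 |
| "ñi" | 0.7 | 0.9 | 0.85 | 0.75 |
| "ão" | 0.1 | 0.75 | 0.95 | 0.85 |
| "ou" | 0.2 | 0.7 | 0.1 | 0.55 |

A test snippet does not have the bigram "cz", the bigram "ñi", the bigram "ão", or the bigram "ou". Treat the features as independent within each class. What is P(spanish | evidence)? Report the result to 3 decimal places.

0.882

spanish: 0.25 × (1−0.45) × (1−0.7) × (1−0.1) × (1−0.2) = 0.0297
portuguese: 0.1 × (1−0.85) × (1−0.9) × (1−0.75) × (1−0.7) = 0.0001125
italian: 0.3 × (1−0.7) × (1−0.85) × (1−0.95) × (1−0.1) = 0.0006075
catalan: 0.35 × (1−0.45) × (1−0.75) × (1−0.85) × (1−0.55) = 0.0032484375
P(spanish | x) = 0.0297 / 0.0336684375 ≈ 0.882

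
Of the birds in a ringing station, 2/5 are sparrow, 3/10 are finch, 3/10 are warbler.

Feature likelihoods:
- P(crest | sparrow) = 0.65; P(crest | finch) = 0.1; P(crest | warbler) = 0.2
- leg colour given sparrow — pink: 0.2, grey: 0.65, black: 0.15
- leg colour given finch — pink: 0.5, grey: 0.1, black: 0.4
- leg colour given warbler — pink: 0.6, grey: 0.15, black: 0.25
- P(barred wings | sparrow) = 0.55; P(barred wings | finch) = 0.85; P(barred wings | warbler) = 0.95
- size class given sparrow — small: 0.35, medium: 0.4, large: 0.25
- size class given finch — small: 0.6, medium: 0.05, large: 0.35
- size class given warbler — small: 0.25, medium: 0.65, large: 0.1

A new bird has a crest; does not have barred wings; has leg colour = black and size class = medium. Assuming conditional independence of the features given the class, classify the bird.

sparrow

sparrow: 0.4 × 0.65 × 0.15 × (1−0.55) × 0.4 = 0.00702
finch: 0.3 × 0.1 × 0.4 × (1−0.85) × 0.05 = 0.00009
warbler: 0.3 × 0.2 × 0.25 × (1−0.95) × 0.65 = 0.0004875
Highest score → sparrow.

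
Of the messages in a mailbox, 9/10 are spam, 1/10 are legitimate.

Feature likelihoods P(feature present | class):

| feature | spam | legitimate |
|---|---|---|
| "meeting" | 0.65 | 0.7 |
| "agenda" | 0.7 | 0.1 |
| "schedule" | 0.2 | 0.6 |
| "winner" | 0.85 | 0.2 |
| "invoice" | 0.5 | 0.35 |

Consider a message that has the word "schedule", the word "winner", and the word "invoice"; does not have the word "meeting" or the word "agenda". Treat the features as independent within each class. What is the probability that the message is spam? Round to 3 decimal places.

0.876

spam: 0.9 × (1−0.65) × (1−0.7) × 0.2 × 0.85 × 0.5 = 0.0080325
legitimate: 0.1 × (1−0.7) × (1−0.1) × 0.6 × 0.2 × 0.35 = 0.001134
P(spam | x) = 0.0080325 / 0.0091665 ≈ 0.876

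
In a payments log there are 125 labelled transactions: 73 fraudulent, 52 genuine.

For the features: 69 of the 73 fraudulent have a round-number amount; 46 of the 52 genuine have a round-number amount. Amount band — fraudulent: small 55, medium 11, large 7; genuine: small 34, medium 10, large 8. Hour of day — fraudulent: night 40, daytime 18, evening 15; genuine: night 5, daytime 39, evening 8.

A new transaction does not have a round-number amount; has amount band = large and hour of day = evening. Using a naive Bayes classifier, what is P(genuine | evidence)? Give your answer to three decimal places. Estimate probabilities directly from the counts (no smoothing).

fraudulent: (73/125) × (4/73) × (7/73) × (15/73) ≈ 0.000630512
genuine: (52/125) × (6/52) × (8/52) × (8/52) ≈ 0.00113609
P(genuine | x) = 0.00113609 / 0.001766602 ≈ 0.643

0.643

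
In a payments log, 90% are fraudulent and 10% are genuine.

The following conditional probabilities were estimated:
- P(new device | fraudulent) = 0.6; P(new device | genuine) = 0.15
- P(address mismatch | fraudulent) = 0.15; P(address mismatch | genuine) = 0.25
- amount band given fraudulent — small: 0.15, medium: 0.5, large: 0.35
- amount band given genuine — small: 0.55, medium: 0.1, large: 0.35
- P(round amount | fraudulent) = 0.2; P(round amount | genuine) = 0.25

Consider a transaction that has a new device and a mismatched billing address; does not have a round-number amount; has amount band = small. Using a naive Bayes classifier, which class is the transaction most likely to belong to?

fraudulent

fraudulent: 0.9 × 0.6 × 0.15 × 0.15 × (1−0.2) = 0.00972
genuine: 0.1 × 0.15 × 0.25 × 0.55 × (1−0.25) = 0.001546875
Highest score → fraudulent.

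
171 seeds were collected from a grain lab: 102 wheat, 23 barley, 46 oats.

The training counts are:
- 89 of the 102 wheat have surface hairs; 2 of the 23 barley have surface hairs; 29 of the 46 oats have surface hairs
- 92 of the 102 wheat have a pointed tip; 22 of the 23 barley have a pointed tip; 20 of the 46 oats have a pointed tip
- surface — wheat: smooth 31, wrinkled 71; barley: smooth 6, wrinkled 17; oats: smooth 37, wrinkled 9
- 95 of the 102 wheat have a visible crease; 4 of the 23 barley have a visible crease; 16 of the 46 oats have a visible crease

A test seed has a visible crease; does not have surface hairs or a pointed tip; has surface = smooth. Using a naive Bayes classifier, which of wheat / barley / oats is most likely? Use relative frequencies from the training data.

oats

wheat: (102/171) × (13/102) × (10/102) × (31/102) × (95/102) ≈ 0.00210976
barley: (23/171) × (21/23) × (1/23) × (6/23) × (4/23) ≈ 0.000242243
oats: (46/171) × (17/46) × (26/46) × (37/46) × (16/46) ≈ 0.0157208
Highest score → oats.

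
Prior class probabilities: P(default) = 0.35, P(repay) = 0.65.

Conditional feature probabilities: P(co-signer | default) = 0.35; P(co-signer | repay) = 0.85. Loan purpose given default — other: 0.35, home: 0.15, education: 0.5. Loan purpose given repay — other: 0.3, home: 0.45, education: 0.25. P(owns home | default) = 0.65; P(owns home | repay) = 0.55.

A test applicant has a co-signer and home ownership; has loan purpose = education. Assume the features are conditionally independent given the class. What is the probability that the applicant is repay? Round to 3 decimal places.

0.656

default: 0.35 × 0.35 × 0.5 × 0.65 = 0.0398125
repay: 0.65 × 0.85 × 0.25 × 0.55 = 0.07596875
P(repay | x) = 0.07596875 / 0.11578125 ≈ 0.656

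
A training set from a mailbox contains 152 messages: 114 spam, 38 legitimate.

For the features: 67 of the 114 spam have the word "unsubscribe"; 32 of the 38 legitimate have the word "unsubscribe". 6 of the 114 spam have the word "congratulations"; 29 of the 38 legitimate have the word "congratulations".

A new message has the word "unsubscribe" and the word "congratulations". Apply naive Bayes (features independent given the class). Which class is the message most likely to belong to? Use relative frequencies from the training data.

legitimate

spam: (114/152) × (67/114) × (6/114) ≈ 0.0231994
legitimate: (38/152) × (32/38) × (29/38) ≈ 0.160665
Highest score → legitimate.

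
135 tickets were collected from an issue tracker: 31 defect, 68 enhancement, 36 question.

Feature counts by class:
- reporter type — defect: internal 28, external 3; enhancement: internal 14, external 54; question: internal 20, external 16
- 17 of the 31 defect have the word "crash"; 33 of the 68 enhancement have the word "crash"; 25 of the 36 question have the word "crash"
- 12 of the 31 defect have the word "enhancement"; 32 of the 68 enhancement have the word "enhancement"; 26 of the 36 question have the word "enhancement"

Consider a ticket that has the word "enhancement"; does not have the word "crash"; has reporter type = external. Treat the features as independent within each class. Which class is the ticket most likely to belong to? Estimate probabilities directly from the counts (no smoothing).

enhancement

defect: (31/135) × (3/31) × (14/31) × (12/31) ≈ 0.00388484
enhancement: (68/135) × (54/68) × (35/68) × (32/68) ≈ 0.0968858
question: (36/135) × (16/36) × (11/36) × (26/36) ≈ 0.0261545
Highest score → enhancement.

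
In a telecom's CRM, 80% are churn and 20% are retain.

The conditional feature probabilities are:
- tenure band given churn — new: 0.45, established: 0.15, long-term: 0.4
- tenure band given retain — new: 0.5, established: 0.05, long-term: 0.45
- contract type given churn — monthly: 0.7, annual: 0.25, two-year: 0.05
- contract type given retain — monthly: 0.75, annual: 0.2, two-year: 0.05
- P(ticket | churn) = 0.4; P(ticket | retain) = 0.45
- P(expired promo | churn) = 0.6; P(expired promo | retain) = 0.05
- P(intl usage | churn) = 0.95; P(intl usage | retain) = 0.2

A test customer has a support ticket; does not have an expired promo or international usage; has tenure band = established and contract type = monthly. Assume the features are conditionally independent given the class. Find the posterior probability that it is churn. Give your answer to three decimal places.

churn: 0.8 × 0.15 × 0.7 × 0.4 × (1−0.6) × (1−0.95) = 0.000672
retain: 0.2 × 0.05 × 0.75 × 0.45 × (1−0.05) × (1−0.2) = 0.002565
P(churn | x) = 0.000672 / 0.003237 ≈ 0.208

0.208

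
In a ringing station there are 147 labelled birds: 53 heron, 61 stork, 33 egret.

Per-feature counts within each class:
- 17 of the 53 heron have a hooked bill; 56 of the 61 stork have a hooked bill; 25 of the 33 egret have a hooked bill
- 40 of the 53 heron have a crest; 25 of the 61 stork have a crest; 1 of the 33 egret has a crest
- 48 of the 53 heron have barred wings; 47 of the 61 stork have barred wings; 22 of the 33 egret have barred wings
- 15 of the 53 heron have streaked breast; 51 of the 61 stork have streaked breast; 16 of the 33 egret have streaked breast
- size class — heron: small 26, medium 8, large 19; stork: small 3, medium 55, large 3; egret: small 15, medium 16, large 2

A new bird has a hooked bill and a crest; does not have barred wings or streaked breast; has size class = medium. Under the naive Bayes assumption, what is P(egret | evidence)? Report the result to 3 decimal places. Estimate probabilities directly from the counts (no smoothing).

heron: (53/147) × (17/53) × (40/53) × (5/53) × (38/53) × (8/53) ≈ 0.000891111
stork: (61/147) × (56/61) × (25/61) × (14/61) × (10/61) × (55/61) ≈ 0.00529642
egret: (33/147) × (25/33) × (1/33) × (11/33) × (17/33) × (16/33) ≈ 0.00042907
P(egret | x) = 0.00042907 / 0.006616601 ≈ 0.065

0.065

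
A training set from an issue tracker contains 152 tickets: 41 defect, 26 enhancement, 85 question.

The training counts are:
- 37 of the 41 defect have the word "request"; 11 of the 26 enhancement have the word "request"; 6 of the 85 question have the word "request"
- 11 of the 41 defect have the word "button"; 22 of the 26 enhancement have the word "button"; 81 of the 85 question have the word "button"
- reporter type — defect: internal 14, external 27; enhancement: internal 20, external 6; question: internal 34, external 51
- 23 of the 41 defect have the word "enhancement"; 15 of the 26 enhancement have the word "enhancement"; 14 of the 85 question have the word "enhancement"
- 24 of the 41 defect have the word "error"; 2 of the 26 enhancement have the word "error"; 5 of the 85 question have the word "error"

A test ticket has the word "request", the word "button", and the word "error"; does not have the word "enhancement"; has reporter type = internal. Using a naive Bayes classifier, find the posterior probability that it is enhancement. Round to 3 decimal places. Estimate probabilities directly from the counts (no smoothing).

defect: (41/152) × (37/41) × (11/41) × (14/41) × (18/41) × (24/41) ≈ 0.00573096
enhancement: (26/152) × (11/26) × (22/26) × (20/26) × (11/26) × (2/26) ≈ 0.00153296
question: (85/152) × (6/85) × (81/85) × (34/85) × (71/85) × (5/85) ≈ 0.000739306
P(enhancement | x) = 0.00153296 / 0.008003226 ≈ 0.192

0.192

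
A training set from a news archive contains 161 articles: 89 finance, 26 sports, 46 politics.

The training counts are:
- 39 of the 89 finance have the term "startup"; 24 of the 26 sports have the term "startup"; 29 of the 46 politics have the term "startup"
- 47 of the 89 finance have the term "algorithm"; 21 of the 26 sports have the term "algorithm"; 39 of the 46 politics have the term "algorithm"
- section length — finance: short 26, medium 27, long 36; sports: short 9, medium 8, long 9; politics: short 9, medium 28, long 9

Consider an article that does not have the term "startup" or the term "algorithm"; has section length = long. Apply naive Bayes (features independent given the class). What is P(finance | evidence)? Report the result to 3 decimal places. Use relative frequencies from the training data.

0.937

finance: (89/161) × (50/89) × (42/89) × (36/89) ≈ 0.0592811
sports: (26/161) × (2/26) × (5/26) × (9/26) ≈ 0.000826932
politics: (46/161) × (17/46) × (7/46) × (9/46) ≈ 0.00314375
P(finance | x) = 0.0592811 / 0.063251782 ≈ 0.937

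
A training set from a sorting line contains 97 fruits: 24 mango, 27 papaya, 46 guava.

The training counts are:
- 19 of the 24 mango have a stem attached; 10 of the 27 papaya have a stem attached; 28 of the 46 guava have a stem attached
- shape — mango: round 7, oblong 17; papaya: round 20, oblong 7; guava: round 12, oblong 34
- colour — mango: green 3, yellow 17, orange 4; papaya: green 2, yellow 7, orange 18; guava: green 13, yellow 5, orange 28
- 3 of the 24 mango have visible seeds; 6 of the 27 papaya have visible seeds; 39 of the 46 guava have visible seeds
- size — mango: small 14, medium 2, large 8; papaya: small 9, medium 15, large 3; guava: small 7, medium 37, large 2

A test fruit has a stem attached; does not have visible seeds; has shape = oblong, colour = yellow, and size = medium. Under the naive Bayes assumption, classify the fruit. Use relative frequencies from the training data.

mango

mango: (24/97) × (19/24) × (17/24) × (17/24) × (21/24) × (2/24) ≈ 0.00716612
papaya: (27/97) × (10/27) × (7/27) × (7/27) × (21/27) × (15/27) ≈ 0.00299419
guava: (46/97) × (28/46) × (34/46) × (5/46) × (7/46) × (37/46) ≈ 0.0028386
Highest score → mango.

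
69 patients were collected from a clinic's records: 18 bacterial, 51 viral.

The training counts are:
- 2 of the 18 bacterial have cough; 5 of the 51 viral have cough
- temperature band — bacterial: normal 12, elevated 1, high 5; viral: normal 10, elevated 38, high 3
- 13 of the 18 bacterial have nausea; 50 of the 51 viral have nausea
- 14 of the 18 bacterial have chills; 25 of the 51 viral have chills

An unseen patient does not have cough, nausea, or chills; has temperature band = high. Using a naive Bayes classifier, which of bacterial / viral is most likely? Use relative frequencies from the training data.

bacterial: (18/69) × (16/18) × (5/18) × (5/18) × (4/18) ≈ 0.00397606
viral: (51/69) × (46/51) × (3/51) × (1/51) × (26/51) ≈ 0.000392006
Highest score → bacterial.

bacterial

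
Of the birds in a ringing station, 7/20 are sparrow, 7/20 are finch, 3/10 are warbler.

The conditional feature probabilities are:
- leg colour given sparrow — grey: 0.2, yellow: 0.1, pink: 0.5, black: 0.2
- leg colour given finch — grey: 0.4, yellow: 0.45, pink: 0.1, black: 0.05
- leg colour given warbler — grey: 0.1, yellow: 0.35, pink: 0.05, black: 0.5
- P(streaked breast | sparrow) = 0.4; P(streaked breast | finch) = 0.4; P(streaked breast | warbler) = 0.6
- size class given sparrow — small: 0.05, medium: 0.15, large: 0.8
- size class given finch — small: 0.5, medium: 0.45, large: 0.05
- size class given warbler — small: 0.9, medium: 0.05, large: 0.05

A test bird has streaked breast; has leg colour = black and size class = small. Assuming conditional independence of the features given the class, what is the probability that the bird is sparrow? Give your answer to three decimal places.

0.016

sparrow: 0.35 × 0.2 × 0.4 × 0.05 = 0.0014
finch: 0.35 × 0.05 × 0.4 × 0.5 = 0.0035
warbler: 0.3 × 0.5 × 0.6 × 0.9 = 0.081
P(sparrow | x) = 0.0014 / 0.0859 ≈ 0.016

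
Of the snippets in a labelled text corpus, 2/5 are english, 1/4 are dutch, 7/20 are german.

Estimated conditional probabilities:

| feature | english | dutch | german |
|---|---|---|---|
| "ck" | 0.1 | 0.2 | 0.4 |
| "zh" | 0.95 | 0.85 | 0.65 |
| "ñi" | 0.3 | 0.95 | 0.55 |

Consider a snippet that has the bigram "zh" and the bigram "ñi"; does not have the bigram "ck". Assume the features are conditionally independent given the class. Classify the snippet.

dutch

english: 0.4 × (1−0.1) × 0.95 × 0.3 = 0.1026
dutch: 0.25 × (1−0.2) × 0.85 × 0.95 = 0.1615
german: 0.35 × (1−0.4) × 0.65 × 0.55 = 0.075075
Highest score → dutch.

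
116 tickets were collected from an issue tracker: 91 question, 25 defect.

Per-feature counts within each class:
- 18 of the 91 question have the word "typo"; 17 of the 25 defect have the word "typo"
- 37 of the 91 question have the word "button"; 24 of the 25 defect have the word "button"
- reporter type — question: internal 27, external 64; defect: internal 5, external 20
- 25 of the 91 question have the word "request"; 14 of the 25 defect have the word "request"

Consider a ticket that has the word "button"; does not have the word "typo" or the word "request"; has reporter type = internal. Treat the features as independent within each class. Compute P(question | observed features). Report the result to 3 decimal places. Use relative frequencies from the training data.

question: (91/116) × (73/91) × (37/91) × (27/91) × (66/91) ≈ 0.0550618
defect: (25/116) × (8/25) × (24/25) × (5/25) × (11/25) ≈ 0.00582621
P(question | x) = 0.0550618 / 0.06088801 ≈ 0.904

0.904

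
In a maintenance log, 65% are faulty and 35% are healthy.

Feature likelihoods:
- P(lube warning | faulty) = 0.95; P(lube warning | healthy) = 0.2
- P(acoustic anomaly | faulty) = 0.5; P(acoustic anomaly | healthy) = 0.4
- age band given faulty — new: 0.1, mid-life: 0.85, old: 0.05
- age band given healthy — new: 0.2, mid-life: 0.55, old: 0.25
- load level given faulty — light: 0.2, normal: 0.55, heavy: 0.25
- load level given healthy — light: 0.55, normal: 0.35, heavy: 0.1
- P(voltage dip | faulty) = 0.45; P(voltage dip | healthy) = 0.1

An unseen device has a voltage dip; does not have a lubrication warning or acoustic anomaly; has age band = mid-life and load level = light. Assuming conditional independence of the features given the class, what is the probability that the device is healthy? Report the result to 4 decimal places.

faulty: 0.65 × (1−0.95) × (1−0.5) × 0.85 × 0.2 × 0.45 = 0.001243125
healthy: 0.35 × (1−0.2) × (1−0.4) × 0.55 × 0.55 × 0.1 = 0.005082
P(healthy | x) = 0.005082 / 0.006325125 ≈ 0.8035

0.8035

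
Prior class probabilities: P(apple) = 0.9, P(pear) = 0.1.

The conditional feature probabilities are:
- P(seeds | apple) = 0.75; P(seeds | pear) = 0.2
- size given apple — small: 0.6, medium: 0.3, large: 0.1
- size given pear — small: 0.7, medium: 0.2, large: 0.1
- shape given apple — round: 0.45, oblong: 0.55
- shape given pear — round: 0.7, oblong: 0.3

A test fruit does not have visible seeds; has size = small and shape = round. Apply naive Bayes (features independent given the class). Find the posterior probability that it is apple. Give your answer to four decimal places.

apple: 0.9 × (1−0.75) × 0.6 × 0.45 = 0.06075
pear: 0.1 × (1−0.2) × 0.7 × 0.7 = 0.0392
P(apple | x) = 0.06075 / 0.09995 ≈ 0.6078

0.6078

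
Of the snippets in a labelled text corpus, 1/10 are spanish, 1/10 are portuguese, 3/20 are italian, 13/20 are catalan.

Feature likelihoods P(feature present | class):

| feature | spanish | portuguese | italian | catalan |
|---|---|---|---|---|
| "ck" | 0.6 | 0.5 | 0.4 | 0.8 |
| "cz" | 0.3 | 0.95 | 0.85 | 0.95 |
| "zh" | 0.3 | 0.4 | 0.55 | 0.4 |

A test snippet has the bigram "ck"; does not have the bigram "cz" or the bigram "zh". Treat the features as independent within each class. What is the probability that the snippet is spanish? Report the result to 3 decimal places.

spanish: 0.1 × 0.6 × (1−0.3) × (1−0.3) = 0.0294
portuguese: 0.1 × 0.5 × (1−0.95) × (1−0.4) = 0.0015
italian: 0.15 × 0.4 × (1−0.85) × (1−0.55) = 0.00405
catalan: 0.65 × 0.8 × (1−0.95) × (1−0.4) = 0.0156
P(spanish | x) = 0.0294 / 0.05055 ≈ 0.582

0.582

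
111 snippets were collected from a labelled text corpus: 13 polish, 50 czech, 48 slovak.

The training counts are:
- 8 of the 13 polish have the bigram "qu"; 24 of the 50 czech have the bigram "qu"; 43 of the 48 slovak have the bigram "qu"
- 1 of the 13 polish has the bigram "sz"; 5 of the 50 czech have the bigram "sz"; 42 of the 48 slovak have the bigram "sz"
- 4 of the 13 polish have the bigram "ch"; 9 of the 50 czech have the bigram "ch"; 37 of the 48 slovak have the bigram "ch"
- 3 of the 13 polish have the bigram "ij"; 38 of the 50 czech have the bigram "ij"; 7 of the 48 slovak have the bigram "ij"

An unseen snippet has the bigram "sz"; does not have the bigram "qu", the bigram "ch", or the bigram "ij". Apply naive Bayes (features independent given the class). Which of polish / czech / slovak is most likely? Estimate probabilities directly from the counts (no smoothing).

slovak

polish: (13/111) × (5/13) × (1/13) × (9/13) × (10/13) ≈ 0.00184527
czech: (50/111) × (26/50) × (5/50) × (41/50) × (12/50) ≈ 0.00460973
slovak: (48/111) × (5/48) × (42/48) × (11/48) × (41/48) ≈ 0.00771523
Highest score → slovak.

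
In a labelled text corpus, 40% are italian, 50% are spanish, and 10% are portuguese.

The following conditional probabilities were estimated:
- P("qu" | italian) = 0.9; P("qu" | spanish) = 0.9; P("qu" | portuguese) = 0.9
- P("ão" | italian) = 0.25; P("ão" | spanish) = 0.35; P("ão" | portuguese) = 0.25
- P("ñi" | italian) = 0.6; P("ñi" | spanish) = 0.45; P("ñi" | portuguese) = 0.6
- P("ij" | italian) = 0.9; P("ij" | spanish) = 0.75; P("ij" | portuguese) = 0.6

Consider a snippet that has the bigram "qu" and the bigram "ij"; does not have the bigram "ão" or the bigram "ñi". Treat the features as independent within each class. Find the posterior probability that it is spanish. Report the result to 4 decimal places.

0.5155

italian: 0.4 × 0.9 × (1−0.25) × (1−0.6) × 0.9 = 0.0972
spanish: 0.5 × 0.9 × (1−0.35) × (1−0.45) × 0.75 = 0.12065625
portuguese: 0.1 × 0.9 × (1−0.25) × (1−0.6) × 0.6 = 0.0162
P(spanish | x) = 0.12065625 / 0.23405625 ≈ 0.5155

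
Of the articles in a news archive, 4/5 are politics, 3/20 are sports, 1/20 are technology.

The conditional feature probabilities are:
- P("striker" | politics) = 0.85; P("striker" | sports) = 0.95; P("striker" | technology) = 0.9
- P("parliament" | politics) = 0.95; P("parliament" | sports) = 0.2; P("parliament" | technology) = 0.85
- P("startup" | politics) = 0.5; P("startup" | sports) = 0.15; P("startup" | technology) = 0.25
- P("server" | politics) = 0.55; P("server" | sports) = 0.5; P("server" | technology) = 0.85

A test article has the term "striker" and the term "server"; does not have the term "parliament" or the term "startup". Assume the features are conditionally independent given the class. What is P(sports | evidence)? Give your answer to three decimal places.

politics: 0.8 × 0.85 × (1−0.95) × (1−0.5) × 0.55 = 0.00935
sports: 0.15 × 0.95 × (1−0.2) × (1−0.15) × 0.5 = 0.04845
technology: 0.05 × 0.9 × (1−0.85) × (1−0.25) × 0.85 = 0.004303125
P(sports | x) = 0.04845 / 0.062103125 ≈ 0.780

0.780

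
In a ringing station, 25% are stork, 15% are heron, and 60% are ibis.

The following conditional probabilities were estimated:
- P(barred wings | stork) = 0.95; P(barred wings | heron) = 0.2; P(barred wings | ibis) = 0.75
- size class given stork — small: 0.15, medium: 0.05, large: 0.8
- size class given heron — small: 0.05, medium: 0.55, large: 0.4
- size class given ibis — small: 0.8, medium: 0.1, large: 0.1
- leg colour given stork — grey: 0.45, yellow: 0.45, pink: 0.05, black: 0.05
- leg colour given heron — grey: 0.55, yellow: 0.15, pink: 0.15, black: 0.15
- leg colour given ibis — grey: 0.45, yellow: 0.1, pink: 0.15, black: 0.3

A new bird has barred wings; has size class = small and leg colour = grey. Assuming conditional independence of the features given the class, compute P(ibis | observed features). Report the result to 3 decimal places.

0.906

stork: 0.25 × 0.95 × 0.15 × 0.45 = 0.01603125
heron: 0.15 × 0.2 × 0.05 × 0.55 = 0.000825
ibis: 0.6 × 0.75 × 0.8 × 0.45 = 0.162
P(ibis | x) = 0.162 / 0.17885625 ≈ 0.906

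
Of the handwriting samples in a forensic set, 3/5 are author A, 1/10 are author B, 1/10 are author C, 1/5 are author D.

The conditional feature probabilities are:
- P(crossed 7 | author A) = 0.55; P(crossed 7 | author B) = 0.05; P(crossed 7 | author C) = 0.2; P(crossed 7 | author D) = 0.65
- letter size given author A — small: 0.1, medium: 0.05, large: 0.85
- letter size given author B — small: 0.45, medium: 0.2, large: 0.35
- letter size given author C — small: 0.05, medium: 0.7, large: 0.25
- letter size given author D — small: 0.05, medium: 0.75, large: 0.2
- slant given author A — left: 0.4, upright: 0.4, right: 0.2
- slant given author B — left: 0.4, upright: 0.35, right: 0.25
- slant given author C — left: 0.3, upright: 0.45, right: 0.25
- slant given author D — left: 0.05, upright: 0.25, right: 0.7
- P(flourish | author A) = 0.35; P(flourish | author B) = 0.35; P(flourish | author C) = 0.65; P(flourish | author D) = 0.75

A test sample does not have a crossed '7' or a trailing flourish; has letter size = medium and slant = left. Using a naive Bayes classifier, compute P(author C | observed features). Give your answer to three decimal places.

0.392

author A: 0.6 × (1−0.55) × 0.05 × 0.4 × (1−0.35) = 0.00351
author B: 0.1 × (1−0.05) × 0.2 × 0.4 × (1−0.35) = 0.00494
author C: 0.1 × (1−0.2) × 0.7 × 0.3 × (1−0.65) = 0.00588
author D: 0.2 × (1−0.65) × 0.75 × 0.05 × (1−0.75) = 0.00065625
P(author C | x) = 0.00588 / 0.01498625 ≈ 0.392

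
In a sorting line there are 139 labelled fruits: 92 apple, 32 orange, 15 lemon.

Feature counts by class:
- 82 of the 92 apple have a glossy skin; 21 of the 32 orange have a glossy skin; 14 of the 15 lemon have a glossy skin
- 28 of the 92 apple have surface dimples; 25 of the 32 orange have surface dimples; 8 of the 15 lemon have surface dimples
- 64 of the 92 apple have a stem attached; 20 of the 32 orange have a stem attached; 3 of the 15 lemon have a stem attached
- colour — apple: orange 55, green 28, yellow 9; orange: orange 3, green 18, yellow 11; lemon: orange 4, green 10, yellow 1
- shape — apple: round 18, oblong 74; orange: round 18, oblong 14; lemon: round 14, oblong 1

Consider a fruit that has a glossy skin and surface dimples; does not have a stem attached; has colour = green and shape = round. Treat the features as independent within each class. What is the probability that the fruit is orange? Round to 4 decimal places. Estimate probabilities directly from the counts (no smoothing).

apple: (92/139) × (82/92) × (28/92) × (28/92) × (28/92) × (18/92) ≈ 0.00325383
orange: (32/139) × (21/32) × (25/32) × (12/32) × (18/32) × (18/32) ≈ 0.0140046
lemon: (15/139) × (14/15) × (8/15) × (12/15) × (10/15) × (14/15) ≈ 0.0267391
P(orange | x) = 0.0140046 / 0.04399753 ≈ 0.3183

0.3183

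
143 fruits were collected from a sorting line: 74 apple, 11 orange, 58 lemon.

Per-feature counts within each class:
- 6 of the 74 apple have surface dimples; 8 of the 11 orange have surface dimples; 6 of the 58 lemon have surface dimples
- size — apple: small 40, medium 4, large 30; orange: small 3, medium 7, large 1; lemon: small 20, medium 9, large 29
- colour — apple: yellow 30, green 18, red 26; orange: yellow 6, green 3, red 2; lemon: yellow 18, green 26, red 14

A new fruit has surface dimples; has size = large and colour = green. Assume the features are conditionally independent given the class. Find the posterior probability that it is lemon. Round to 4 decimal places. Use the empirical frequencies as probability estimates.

apple: (74/143) × (6/74) × (30/74) × (18/74) ≈ 0.00413757
orange: (11/143) × (8/11) × (1/11) × (3/11) ≈ 0.00138704
lemon: (58/143) × (6/58) × (29/58) × (26/58) ≈ 0.00940439
P(lemon | x) = 0.00940439 / 0.014929 ≈ 0.6299

0.6299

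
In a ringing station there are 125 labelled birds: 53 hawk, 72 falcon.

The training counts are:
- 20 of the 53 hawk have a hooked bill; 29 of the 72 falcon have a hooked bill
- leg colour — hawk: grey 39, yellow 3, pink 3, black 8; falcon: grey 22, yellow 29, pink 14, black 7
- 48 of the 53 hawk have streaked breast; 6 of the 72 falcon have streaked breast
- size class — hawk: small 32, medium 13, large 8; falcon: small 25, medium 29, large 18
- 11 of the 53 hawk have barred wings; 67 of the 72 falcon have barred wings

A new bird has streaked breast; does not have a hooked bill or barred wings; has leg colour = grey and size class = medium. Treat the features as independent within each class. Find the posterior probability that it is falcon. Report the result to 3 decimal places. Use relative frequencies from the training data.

0.007

hawk: (53/125) × (33/53) × (39/53) × (48/53) × (13/53) × (42/53) ≈ 0.0341979
falcon: (72/125) × (43/72) × (22/72) × (6/72) × (29/72) × (5/72) ≈ 0.000245002
P(falcon | x) = 0.000245002 / 0.034442902 ≈ 0.007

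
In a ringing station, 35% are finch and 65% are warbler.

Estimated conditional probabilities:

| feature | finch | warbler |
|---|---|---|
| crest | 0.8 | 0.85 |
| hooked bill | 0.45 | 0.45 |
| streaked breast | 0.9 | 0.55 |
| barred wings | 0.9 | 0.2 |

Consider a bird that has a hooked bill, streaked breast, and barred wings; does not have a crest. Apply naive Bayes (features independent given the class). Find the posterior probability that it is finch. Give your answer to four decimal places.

finch: 0.35 × (1−0.8) × 0.45 × 0.9 × 0.9 = 0.025515
warbler: 0.65 × (1−0.85) × 0.45 × 0.55 × 0.2 = 0.00482625
P(finch | x) = 0.025515 / 0.03034125 ≈ 0.8409

0.8409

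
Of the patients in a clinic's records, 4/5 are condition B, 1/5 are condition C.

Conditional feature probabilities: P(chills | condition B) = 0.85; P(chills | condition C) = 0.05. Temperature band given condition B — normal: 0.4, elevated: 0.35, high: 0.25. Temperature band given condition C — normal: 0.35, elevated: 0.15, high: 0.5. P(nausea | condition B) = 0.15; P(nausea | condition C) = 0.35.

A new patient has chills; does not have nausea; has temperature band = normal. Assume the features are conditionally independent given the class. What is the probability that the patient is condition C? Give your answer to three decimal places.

condition B: 0.8 × 0.85 × 0.4 × (1−0.15) = 0.2312
condition C: 0.2 × 0.05 × 0.35 × (1−0.35) = 0.002275
P(condition C | x) = 0.002275 / 0.233475 ≈ 0.010

0.010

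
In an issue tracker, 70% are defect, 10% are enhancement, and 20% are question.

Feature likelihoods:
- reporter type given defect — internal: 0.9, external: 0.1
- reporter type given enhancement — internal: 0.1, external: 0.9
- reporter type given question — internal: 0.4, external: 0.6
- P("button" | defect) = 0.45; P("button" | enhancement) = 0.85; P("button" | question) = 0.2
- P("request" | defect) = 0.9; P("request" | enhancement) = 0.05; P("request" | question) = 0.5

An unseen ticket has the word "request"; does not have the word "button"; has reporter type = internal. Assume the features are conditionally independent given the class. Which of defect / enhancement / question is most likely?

defect

defect: 0.7 × 0.9 × (1−0.45) × 0.9 = 0.31185
enhancement: 0.1 × 0.1 × (1−0.85) × 0.05 = 0.000075
question: 0.2 × 0.4 × (1−0.2) × 0.5 = 0.032
Highest score → defect.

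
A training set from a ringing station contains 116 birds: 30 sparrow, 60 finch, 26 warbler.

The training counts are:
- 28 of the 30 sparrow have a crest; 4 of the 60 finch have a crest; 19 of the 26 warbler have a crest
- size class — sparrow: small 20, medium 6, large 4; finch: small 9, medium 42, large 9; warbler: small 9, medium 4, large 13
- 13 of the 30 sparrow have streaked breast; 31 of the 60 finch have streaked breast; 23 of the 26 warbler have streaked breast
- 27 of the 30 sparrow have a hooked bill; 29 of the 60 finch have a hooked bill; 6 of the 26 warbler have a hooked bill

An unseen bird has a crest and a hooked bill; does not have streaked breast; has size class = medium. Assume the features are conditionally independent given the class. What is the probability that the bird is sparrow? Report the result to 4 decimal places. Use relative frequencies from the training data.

0.7960

sparrow: (30/116) × (28/30) × (6/30) × (17/30) × (27/30) ≈ 0.0246207
finch: (60/116) × (4/60) × (42/60) × (29/60) × (29/60) ≈ 0.00563889
warbler: (26/116) × (19/26) × (4/26) × (3/26) × (6/26) ≈ 0.000670978
P(sparrow | x) = 0.0246207 / 0.030930568 ≈ 0.7960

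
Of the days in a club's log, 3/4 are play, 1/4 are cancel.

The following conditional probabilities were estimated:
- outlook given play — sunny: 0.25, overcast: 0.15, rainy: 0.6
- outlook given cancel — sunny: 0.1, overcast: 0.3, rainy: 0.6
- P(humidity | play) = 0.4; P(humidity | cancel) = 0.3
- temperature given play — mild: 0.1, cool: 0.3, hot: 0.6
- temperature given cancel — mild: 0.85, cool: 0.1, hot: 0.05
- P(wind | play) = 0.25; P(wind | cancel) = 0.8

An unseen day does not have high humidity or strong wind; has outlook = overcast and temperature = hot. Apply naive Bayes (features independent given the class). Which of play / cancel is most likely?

play

play: 0.75 × 0.15 × (1−0.4) × 0.6 × (1−0.25) = 0.030375
cancel: 0.25 × 0.3 × (1−0.3) × 0.05 × (1−0.8) = 0.000525
Highest score → play.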